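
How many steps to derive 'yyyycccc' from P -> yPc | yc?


Derivation: P => yPc => yyPcc => yyyPccc => yyyycccc
Steps: 4


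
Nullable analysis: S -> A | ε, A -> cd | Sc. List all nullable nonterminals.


A nonterminal is nullable iff some alternative derives ε (directly, or every symbol in it is nullable)
Nullable: {S}


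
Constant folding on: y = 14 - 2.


14 - 2 = 12 at compile time
Optimized: y = 12


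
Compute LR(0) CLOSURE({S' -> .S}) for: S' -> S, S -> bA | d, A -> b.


Start: S' -> .S
For each item with dot before a nonterminal B, add B -> .γ for every B-production
Closure: [S' -> .S, S -> .bA, S -> .d]


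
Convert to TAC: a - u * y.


Break into single-operator statements:
t1 = u * y
t2 = a - t1


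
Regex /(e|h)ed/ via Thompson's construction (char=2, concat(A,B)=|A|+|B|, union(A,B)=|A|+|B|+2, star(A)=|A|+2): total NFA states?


Syntax tree has 4 char leaf(s), 1 union(s), 0 star(s)
chars contribute 4×2 = 8; each union adds +2; each star adds +2
Total: 8 + 2 + 0 = 10 states


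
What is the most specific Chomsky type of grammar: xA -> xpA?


LHS has context (more than one symbol) and |LHS| ≤ |RHS|
Classification: Type 1 (Context-Sensitive)


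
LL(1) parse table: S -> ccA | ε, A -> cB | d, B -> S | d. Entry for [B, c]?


For [B, c]: 'c' ∈ FIRST(S)
Entry: B -> S


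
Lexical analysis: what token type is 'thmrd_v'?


Pattern: letter/underscore followed by alphanumerics, not a keyword
Type: IDENTIFIER


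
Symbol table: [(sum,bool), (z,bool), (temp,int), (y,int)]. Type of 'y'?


Lookup 'y' → type int


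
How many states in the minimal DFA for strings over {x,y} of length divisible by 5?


Track length mod 5: states 0..4, accept at 0
Minimal DFA: 5 states


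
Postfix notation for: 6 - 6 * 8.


* has higher precedence, evaluate 6*8 first
Postfix: 6 6 8 * -


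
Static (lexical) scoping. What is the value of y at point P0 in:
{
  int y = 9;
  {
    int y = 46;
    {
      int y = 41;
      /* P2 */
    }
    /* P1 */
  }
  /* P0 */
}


y declared in the same block as P0
y = 9


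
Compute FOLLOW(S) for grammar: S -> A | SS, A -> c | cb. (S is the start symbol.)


$ ∈ FOLLOW(S). For each A -> αBβ: add FIRST(β)\{ε} to FOLLOW(B); if β nullable, add FOLLOW(A).
FOLLOW(S) = {$, c}


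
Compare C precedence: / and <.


'/' is multiplicative (level 10); '<' is relational (level 7)
Higher level binds tighter
'/' has higher precedence than '<'


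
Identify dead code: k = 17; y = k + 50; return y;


k is read by y's definition; y is returned
No dead code


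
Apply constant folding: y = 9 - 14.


9 - 14 = -5 at compile time
Optimized: y = -5


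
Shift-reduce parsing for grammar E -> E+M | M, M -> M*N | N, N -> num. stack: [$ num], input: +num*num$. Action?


'num' on top is the handle for N -> num
Action: reduce (N -> num)


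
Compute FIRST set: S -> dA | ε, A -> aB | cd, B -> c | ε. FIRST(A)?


Per alternative of A: FIRST(aB) = {a}; FIRST(cd) = {c}
FIRST(A) = {a, c}


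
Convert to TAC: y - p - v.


Break into single-operator statements:
t1 = y - p
t2 = t1 - v


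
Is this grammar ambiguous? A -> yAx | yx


balanced y^n…x^n: each string has a unique parse
Unambiguous


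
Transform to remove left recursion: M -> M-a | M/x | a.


Left-recursive alternatives: M-a, M/x; non-recursive: a
Introduce M': M -> aM', M' -> -aM' | /xM' | ε


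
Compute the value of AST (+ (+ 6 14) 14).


Evaluate inner: (+ 6 14) = 20
Evaluate root: (+ 20 14) = 34
Result: 34


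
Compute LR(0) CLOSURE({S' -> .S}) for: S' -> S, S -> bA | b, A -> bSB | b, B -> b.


Start: S' -> .S
For each item with dot before a nonterminal B, add B -> .γ for every B-production
Closure: [S' -> .S, S -> .bA, S -> .b]


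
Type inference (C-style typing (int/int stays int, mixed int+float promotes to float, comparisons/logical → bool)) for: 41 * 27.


Operand types: int * int
Rule: mixed int/float promotes to float; int/int stays int
Result type: int


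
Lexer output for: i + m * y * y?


Scan left to right, longest-match per lexeme
Tokens: ID(i), OP(+), ID(m), OP(*), ID(y), OP(*), ID(y)


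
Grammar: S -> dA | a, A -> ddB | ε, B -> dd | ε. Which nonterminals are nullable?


A nonterminal is nullable iff some alternative derives ε (directly, or every symbol in it is nullable)
Nullable: {A, B}


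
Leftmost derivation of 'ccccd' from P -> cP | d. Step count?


Derivation: P => cP => ccP => cccP => ccccP => ccccd
Steps: 5


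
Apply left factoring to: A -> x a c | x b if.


Common prefix: 'x'
Factored: A -> x A', A' -> a c | b if


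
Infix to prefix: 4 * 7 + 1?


left-to-right (same/higher precedence on left): tree is (+ (* 4 7) 1)
Prefix: + * 4 7 1


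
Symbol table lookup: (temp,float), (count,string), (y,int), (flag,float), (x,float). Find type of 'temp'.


Lookup 'temp' → type float


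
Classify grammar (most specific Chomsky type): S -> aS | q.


Right-linear: every RHS is a terminal or a terminal followed by one nonterminal
Classification: Type 3 (Regular)


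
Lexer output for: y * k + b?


Scan left to right, longest-match per lexeme
Tokens: ID(y), OP(*), ID(k), OP(+), ID(b)


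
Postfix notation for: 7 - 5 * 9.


* has higher precedence, evaluate 5*9 first
Postfix: 7 5 9 * -


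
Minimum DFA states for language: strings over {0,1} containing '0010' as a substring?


KMP-style automaton: 4 progress states + 1 absorbing accept = 5
Minimal DFA: 5 states


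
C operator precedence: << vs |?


'<<' is shift (level 8); '|' is bitwise OR (level 3)
Higher level binds tighter
'<<' has higher precedence than '|'


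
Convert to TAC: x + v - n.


Break into single-operator statements:
t1 = x + v
t2 = t1 - n


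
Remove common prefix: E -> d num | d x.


Common prefix: 'd'
Factored: E -> d E', E' -> num | x


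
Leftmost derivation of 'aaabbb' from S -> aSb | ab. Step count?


Derivation: S => aSb => aaSbb => aaabbb
Steps: 3


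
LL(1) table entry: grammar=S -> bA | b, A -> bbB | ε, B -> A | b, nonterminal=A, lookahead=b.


For [A, b]: 'b' ∈ FIRST(bbB)
Entry: A -> bbB


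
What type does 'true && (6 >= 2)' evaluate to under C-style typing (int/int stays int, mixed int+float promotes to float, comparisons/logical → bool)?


Operand types: bool && bool
Rule: logical operators take bool operands and yield bool
Result type: bool


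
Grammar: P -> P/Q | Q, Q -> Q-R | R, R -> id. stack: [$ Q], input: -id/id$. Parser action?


shift '-' to continue Q -> Q-R
Action: shift


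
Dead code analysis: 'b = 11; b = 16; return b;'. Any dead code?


first assignment to b is overwritten before any read
Dead: 'b = 11'


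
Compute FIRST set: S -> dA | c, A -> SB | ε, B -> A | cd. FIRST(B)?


Per alternative of B: FIRST(A) = {c, d, ε}; FIRST(cd) = {c}
FIRST(B) = {c, d, ε}


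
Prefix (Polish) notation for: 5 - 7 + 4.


left-to-right (same/higher precedence on left): tree is (+ (- 5 7) 4)
Prefix: + - 5 7 4


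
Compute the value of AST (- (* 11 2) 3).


Evaluate inner: (* 11 2) = 22
Evaluate root: (- 22 3) = 19
Result: 19


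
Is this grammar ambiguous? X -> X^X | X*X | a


'a^a*a' has two parse trees (no precedence encoded between ^ and *)
Ambiguous


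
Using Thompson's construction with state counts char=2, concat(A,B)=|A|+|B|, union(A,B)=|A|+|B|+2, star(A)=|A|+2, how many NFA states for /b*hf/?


Syntax tree has 3 char leaf(s), 0 union(s), 1 star(s)
chars contribute 3×2 = 6; each union adds +2; each star adds +2
Total: 6 + 0 + 2 = 8 states


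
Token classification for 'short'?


Pattern: reserved word
Type: KEYWORD


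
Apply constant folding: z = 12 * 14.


12 * 14 = 168 at compile time
Optimized: z = 168


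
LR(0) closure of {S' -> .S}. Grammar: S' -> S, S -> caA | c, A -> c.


Start: S' -> .S
For each item with dot before a nonterminal B, add B -> .γ for every B-production
Closure: [S' -> .S, S -> .caA, S -> .c]


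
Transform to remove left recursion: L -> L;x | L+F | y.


Left-recursive alternatives: L;x, L+F; non-recursive: y
Introduce L': L -> yL', L' -> ;xL' | +FL' | ε


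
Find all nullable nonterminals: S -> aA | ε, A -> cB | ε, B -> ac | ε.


A nonterminal is nullable iff some alternative derives ε (directly, or every symbol in it is nullable)
Nullable: {A, B, S}


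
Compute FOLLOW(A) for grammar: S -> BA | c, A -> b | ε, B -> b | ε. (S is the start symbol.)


$ ∈ FOLLOW(S). For each A -> αBβ: add FIRST(β)\{ε} to FOLLOW(B); if β nullable, add FOLLOW(A).
FOLLOW(A) = {$}


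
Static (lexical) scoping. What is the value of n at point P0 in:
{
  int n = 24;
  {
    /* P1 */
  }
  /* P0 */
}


n declared in the same block as P0
n = 24


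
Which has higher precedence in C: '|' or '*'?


'*' is multiplicative (level 10); '|' is bitwise OR (level 3)
Higher level binds tighter
'*' has higher precedence than '|'


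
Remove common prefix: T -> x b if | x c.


Common prefix: 'x'
Factored: T -> x T', T' -> b if | c


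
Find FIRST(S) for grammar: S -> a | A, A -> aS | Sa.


Per alternative of S: FIRST(a) = {a}; FIRST(A) = {a}
FIRST(S) = {a}


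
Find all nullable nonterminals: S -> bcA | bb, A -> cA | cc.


A nonterminal is nullable iff some alternative derives ε (directly, or every symbol in it is nullable)
Nullable: {}


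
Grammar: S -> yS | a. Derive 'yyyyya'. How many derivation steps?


Derivation: S => yS => yyS => yyyS => yyyyS => yyyyyS => yyyyya
Steps: 6


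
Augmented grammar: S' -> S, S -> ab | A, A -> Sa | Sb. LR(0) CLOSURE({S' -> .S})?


Start: S' -> .S
For each item with dot before a nonterminal B, add B -> .γ for every B-production
Closure: [S' -> .S, S -> .ab, S -> .A, A -> .Sa, A -> .Sb]


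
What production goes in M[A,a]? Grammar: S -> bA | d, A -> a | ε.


For [A, a]: 'a' ∈ FIRST(a)
Entry: A -> a


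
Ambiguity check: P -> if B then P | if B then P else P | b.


dangling else: 'if B then if B then b else b' parses two ways
Ambiguous


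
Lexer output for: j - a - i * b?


Scan left to right, longest-match per lexeme
Tokens: ID(j), OP(-), ID(a), OP(-), ID(i), OP(*), ID(b)


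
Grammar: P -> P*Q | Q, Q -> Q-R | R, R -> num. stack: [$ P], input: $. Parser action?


start symbol P on stack, input exhausted
Action: accept


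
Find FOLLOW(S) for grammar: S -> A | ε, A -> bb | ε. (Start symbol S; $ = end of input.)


$ ∈ FOLLOW(S). For each A -> αBβ: add FIRST(β)\{ε} to FOLLOW(B); if β nullable, add FOLLOW(A).
FOLLOW(S) = {$}


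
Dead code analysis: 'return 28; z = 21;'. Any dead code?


statement follows a return and is unreachable
Dead: 'z = 21'


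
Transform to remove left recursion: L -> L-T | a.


Left-recursive alternatives: L-T; non-recursive: a
Introduce L': L -> aL', L' -> -TL' | ε


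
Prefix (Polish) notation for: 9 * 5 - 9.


left-to-right (same/higher precedence on left): tree is (- (* 9 5) 9)
Prefix: - * 9 5 9


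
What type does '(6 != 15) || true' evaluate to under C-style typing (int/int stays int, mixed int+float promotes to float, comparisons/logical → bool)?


Operand types: bool || bool
Rule: logical operators take bool operands and yield bool
Result type: bool


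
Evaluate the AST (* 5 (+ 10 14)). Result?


Evaluate inner: (+ 10 14) = 24
Evaluate root: (* 5 24) = 120
Result: 120


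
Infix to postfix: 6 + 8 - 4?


Left to right (same or higher precedence on left)
Postfix: 6 8 + 4 -


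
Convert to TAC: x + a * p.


Break into single-operator statements:
t1 = a * p
t2 = x + t1


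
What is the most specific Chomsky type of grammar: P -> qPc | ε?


Single nonterminal LHS, but q^n c^n is not regular
Classification: Type 2 (Context-Free)


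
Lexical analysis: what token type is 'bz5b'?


Pattern: letter/underscore followed by alphanumerics, not a keyword
Type: IDENTIFIER


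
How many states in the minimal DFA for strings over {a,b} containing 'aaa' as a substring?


KMP-style automaton: 3 progress states + 1 absorbing accept = 4
Minimal DFA: 4 states


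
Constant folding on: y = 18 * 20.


18 * 20 = 360 at compile time
Optimized: y = 360


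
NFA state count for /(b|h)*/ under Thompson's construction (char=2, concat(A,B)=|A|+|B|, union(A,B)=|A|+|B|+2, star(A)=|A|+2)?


Syntax tree has 2 char leaf(s), 1 union(s), 1 star(s)
chars contribute 2×2 = 4; each union adds +2; each star adds +2
Total: 4 + 2 + 2 = 8 states


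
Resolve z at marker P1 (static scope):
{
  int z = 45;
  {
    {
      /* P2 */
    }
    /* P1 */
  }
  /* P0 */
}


P1's block does not declare z; resolves to the enclosing declaration at depth 0
z = 45


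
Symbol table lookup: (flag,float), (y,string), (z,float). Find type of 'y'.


Lookup 'y' → type string


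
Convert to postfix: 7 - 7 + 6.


Left to right (same or higher precedence on left)
Postfix: 7 7 - 6 +


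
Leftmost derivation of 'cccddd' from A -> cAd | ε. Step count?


Derivation: A => cAd => ccAdd => cccAddd => cccddd
Steps: 4


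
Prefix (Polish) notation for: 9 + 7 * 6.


'*' binds tighter: tree is (+ 9 (* 7 6))
Prefix: + 9 * 7 6


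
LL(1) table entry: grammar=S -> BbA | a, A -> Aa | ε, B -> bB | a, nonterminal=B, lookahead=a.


For [B, a]: 'a' ∈ FIRST(a)
Entry: B -> a


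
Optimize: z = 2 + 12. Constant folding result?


2 + 12 = 14 at compile time
Optimized: z = 14


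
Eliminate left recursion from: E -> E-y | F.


Left-recursive alternatives: E-y; non-recursive: F
Introduce E': E -> FE', E' -> -yE' | ε


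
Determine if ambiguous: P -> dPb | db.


balanced d^n…b^n: each string has a unique parse
Unambiguous


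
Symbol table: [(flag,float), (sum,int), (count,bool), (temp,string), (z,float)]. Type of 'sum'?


Lookup 'sum' → type int


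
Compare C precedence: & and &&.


'&' is bitwise AND (level 5); '&&' is logical AND (level 2)
Higher level binds tighter
'&' has higher precedence than '&&'


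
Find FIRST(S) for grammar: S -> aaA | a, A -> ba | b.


Per alternative of S: FIRST(aaA) = {a}; FIRST(a) = {a}
FIRST(S) = {a}


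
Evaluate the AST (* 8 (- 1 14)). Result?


Evaluate inner: (- 1 14) = -13
Evaluate root: (* 8 -13) = -104
Result: -104


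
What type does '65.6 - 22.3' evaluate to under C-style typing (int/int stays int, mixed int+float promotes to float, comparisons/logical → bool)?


Operand types: float - float
Rule: mixed int/float promotes to float; int/int stays int
Result type: float


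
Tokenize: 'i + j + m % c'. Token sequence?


Scan left to right, longest-match per lexeme
Tokens: ID(i), OP(+), ID(j), OP(+), ID(m), OP(%), ID(c)


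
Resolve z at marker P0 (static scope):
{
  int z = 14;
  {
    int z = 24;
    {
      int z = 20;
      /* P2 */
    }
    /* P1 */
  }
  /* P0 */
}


z declared in the same block as P0
z = 14


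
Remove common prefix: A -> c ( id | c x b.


Common prefix: 'c'
Factored: A -> c A', A' -> ( id | x b


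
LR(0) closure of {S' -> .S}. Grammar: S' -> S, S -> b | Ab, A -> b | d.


Start: S' -> .S
For each item with dot before a nonterminal B, add B -> .γ for every B-production
Closure: [S' -> .S, S -> .b, S -> .Ab, A -> .b, A -> .d]


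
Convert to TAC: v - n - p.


Break into single-operator statements:
t1 = v - n
t2 = t1 - p


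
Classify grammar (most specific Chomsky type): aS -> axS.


LHS has context (more than one symbol) and |LHS| ≤ |RHS|
Classification: Type 1 (Context-Sensitive)


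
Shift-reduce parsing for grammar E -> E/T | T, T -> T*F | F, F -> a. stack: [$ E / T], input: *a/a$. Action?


'*' can extend T; shift to build T -> T*F
Action: shift


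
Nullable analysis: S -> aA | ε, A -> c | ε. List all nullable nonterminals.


A nonterminal is nullable iff some alternative derives ε (directly, or every symbol in it is nullable)
Nullable: {A, S}


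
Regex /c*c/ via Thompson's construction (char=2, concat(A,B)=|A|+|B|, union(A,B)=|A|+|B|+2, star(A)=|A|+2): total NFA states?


Syntax tree has 2 char leaf(s), 0 union(s), 1 star(s)
chars contribute 2×2 = 4; each union adds +2; each star adds +2
Total: 4 + 0 + 2 = 6 states


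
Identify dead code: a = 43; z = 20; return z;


a is assigned but never read
Dead: 'a = 43'


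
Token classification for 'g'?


Pattern: letter/underscore followed by alphanumerics, not a keyword
Type: IDENTIFIER


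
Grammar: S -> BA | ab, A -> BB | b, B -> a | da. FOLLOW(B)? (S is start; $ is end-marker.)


$ ∈ FOLLOW(S). For each A -> αBβ: add FIRST(β)\{ε} to FOLLOW(B); if β nullable, add FOLLOW(A).
FOLLOW(B) = {$, a, b, d}


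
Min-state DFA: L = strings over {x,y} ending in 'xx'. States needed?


Track the longest suffix of input matching a prefix of 'xx': 3 classes (prefixes of length 0..2)
Minimal DFA: 3 states


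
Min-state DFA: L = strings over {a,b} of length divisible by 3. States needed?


Track length mod 3: states 0..2, accept at 0
Minimal DFA: 3 states


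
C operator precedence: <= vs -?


'-' is additive (level 9); '<=' is relational (level 7)
Higher level binds tighter
'-' has higher precedence than '<='


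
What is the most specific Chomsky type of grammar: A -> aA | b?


Right-linear: every RHS is a terminal or a terminal followed by one nonterminal
Classification: Type 3 (Regular)


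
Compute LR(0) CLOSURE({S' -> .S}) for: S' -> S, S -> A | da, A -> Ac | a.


Start: S' -> .S
For each item with dot before a nonterminal B, add B -> .γ for every B-production
Closure: [S' -> .S, S -> .A, S -> .da, A -> .Ac, A -> .a]


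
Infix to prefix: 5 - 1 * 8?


'*' binds tighter: tree is (- 5 (* 1 8))
Prefix: - 5 * 1 8


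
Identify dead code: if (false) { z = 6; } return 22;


condition is constant false, so the whole block is unreachable
Dead: 'if (false) { z = 6; }'


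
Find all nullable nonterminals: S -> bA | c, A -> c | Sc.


A nonterminal is nullable iff some alternative derives ε (directly, or every symbol in it is nullable)
Nullable: {}


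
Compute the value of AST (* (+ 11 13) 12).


Evaluate inner: (+ 11 13) = 24
Evaluate root: (* 24 12) = 288
Result: 288


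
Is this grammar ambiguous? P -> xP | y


right-linear, alternatives start with distinct terminals 'x' vs 'y': unique leftmost derivation
Unambiguous


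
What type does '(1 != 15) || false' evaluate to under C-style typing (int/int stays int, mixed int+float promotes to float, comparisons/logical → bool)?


Operand types: bool || bool
Rule: logical operators take bool operands and yield bool
Result type: bool


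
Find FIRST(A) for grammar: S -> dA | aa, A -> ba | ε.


Per alternative of A: FIRST(ba) = {b}; FIRST(ε) = {ε}
FIRST(A) = {b, ε}


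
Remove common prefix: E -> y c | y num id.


Common prefix: 'y'
Factored: E -> y E', E' -> c | num id


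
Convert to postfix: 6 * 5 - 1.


Left to right (same or higher precedence on left)
Postfix: 6 5 * 1 -


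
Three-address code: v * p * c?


Break into single-operator statements:
t1 = v * p
t2 = t1 * c


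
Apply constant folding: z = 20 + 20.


20 + 20 = 40 at compile time
Optimized: z = 40


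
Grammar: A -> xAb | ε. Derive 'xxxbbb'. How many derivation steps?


Derivation: A => xAb => xxAbb => xxxAbbb => xxxbbb
Steps: 4


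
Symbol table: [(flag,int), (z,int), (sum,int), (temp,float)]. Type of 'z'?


Lookup 'z' → type int


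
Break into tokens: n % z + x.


Scan left to right, longest-match per lexeme
Tokens: ID(n), OP(%), ID(z), OP(+), ID(x)


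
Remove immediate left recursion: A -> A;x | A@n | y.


Left-recursive alternatives: A;x, A@n; non-recursive: y
Introduce A': A -> yA', A' -> ;xA' | @nA' | ε


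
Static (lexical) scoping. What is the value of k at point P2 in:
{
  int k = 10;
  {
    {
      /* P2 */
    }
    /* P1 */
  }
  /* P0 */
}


P2's block does not declare k; resolves to the enclosing declaration at depth 0
k = 10


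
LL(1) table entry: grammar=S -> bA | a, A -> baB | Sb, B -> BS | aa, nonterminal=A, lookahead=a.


For [A, a]: 'a' ∈ FIRST(Sb)
Entry: A -> Sb


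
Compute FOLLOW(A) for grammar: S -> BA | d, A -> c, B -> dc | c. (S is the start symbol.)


$ ∈ FOLLOW(S). For each A -> αBβ: add FIRST(β)\{ε} to FOLLOW(B); if β nullable, add FOLLOW(A).
FOLLOW(A) = {$}


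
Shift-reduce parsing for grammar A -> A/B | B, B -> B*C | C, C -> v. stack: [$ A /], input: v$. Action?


no handle ('A/' is not any RHS); shift 'v'
Action: shift


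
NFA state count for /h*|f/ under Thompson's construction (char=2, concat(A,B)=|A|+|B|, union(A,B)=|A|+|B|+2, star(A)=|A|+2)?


Syntax tree has 2 char leaf(s), 1 union(s), 1 star(s)
chars contribute 2×2 = 4; each union adds +2; each star adds +2
Total: 4 + 2 + 2 = 8 states


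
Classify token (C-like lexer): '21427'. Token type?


Pattern: digits only
Type: INTEGER_LITERAL


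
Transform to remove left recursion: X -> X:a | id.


Left-recursive alternatives: X:a; non-recursive: id
Introduce X': X -> idX', X' -> :aX' | ε


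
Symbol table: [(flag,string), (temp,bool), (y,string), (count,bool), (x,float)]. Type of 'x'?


Lookup 'x' → type float


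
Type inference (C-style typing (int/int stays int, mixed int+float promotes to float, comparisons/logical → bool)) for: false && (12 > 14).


Operand types: bool && bool
Rule: logical operators take bool operands and yield bool
Result type: bool


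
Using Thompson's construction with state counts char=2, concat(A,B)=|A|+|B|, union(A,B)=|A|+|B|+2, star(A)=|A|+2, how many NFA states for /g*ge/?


Syntax tree has 3 char leaf(s), 0 union(s), 1 star(s)
chars contribute 3×2 = 6; each union adds +2; each star adds +2
Total: 6 + 0 + 2 = 8 states


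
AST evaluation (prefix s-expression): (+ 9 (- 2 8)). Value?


Evaluate inner: (- 2 8) = -6
Evaluate root: (+ 9 -6) = 3
Result: 3


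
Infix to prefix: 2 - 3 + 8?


left-to-right (same/higher precedence on left): tree is (+ (- 2 3) 8)
Prefix: + - 2 3 8


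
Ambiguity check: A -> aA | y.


right-linear, alternatives start with distinct terminals 'a' vs 'y': unique leftmost derivation
Unambiguous


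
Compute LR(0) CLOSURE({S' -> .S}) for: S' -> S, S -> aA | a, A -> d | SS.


Start: S' -> .S
For each item with dot before a nonterminal B, add B -> .γ for every B-production
Closure: [S' -> .S, S -> .aA, S -> .a]


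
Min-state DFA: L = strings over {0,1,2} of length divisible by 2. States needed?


Track length mod 2: states 0..1, accept at 0
Minimal DFA: 2 states


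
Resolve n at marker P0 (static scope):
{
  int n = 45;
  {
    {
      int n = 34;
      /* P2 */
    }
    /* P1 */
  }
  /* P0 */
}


n declared in the same block as P0
n = 45


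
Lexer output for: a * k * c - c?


Scan left to right, longest-match per lexeme
Tokens: ID(a), OP(*), ID(k), OP(*), ID(c), OP(-), ID(c)


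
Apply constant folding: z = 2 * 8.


2 * 8 = 16 at compile time
Optimized: z = 16


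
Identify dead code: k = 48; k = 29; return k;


first assignment to k is overwritten before any read
Dead: 'k = 48'


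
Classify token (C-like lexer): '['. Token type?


Pattern: delimiter/punctuation
Type: PUNCTUATION


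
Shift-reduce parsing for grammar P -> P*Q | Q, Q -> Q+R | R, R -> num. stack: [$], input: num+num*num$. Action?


no handle on stack; shift 'num'
Action: shift


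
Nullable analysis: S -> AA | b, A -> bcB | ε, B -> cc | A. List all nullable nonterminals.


A nonterminal is nullable iff some alternative derives ε (directly, or every symbol in it is nullable)
Nullable: {A, B, S}


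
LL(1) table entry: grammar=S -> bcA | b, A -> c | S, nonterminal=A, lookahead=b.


For [A, b]: 'b' ∈ FIRST(S)
Entry: A -> S


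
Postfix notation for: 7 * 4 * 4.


Left to right (same or higher precedence on left)
Postfix: 7 4 * 4 *


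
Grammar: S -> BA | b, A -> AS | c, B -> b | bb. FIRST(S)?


Per alternative of S: FIRST(BA) = {b}; FIRST(b) = {b}
FIRST(S) = {b}


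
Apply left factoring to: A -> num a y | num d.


Common prefix: 'num'
Factored: A -> num A', A' -> a y | d


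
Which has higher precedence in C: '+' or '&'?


'+' is additive (level 9); '&' is bitwise AND (level 5)
Higher level binds tighter
'+' has higher precedence than '&'


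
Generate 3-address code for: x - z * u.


Break into single-operator statements:
t1 = z * u
t2 = x - t1


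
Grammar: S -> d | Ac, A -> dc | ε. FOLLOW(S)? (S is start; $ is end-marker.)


$ ∈ FOLLOW(S). For each A -> αBβ: add FIRST(β)\{ε} to FOLLOW(B); if β nullable, add FOLLOW(A).
FOLLOW(S) = {$}


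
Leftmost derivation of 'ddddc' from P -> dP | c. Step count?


Derivation: P => dP => ddP => dddP => ddddP => ddddc
Steps: 5


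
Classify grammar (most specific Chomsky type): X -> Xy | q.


Left-linear: every RHS is a terminal or one nonterminal followed by a terminal
Classification: Type 3 (Regular)


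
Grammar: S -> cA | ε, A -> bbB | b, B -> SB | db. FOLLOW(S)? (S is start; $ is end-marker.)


$ ∈ FOLLOW(S). For each A -> αBβ: add FIRST(β)\{ε} to FOLLOW(B); if β nullable, add FOLLOW(A).
FOLLOW(S) = {$, c, d}


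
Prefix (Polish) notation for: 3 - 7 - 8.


left-to-right (same/higher precedence on left): tree is (- (- 3 7) 8)
Prefix: - - 3 7 8


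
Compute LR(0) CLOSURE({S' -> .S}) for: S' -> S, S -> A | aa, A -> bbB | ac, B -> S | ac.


Start: S' -> .S
For each item with dot before a nonterminal B, add B -> .γ for every B-production
Closure: [S' -> .S, S -> .A, S -> .aa, A -> .bbB, A -> .ac]


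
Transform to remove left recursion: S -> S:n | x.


Left-recursive alternatives: S:n; non-recursive: x
Introduce S': S -> xS', S' -> :nS' | ε


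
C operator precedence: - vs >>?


'-' is additive (level 9); '>>' is shift (level 8)
Higher level binds tighter
'-' has higher precedence than '>>'


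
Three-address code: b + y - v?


Break into single-operator statements:
t1 = b + y
t2 = t1 - v


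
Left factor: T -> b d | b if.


Common prefix: 'b'
Factored: T -> b T', T' -> d | if


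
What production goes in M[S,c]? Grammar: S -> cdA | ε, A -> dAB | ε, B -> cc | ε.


For [S, c]: 'c' ∈ FIRST(cdA)
Entry: S -> cdA


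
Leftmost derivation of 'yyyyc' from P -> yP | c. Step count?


Derivation: P => yP => yyP => yyyP => yyyyP => yyyyc
Steps: 5


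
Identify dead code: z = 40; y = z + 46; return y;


z is read by y's definition; y is returned
No dead code


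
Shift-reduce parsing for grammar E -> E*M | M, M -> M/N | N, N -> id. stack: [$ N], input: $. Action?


'N' (not preceded by M/) is the handle for M -> N
Action: reduce (M -> N)


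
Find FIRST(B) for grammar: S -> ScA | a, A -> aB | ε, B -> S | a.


Per alternative of B: FIRST(S) = {a}; FIRST(a) = {a}
FIRST(B) = {a}


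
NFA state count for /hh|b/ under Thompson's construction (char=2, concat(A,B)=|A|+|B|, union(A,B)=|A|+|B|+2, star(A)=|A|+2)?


Syntax tree has 3 char leaf(s), 1 union(s), 0 star(s)
chars contribute 3×2 = 6; each union adds +2; each star adds +2
Total: 6 + 2 + 0 = 8 states


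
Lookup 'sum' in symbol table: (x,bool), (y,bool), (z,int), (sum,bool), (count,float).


Lookup 'sum' → type bool


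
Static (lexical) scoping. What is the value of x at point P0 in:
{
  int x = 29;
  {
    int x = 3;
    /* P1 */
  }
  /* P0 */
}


x declared in the same block as P0
x = 29


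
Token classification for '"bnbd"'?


Pattern: double-quoted sequence
Type: STRING_LITERAL


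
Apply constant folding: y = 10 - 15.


10 - 15 = -5 at compile time
Optimized: y = -5


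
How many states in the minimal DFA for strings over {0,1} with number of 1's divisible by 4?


Track (count of 1) mod 4: states 0..3, accept at 0
Minimal DFA: 4 states


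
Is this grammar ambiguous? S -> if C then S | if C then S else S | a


dangling else: 'if C then if C then a else a' parses two ways
Ambiguous


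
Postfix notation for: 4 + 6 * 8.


* has higher precedence, evaluate 6*8 first
Postfix: 4 6 8 * +


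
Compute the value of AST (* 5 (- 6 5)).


Evaluate inner: (- 6 5) = 1
Evaluate root: (* 5 1) = 5
Result: 5


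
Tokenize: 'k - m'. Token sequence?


Scan left to right, longest-match per lexeme
Tokens: ID(k), OP(-), ID(m)


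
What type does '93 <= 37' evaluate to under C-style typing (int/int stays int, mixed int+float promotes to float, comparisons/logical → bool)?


Operand types: int <= int
Rule: comparison yields bool
Result type: bool


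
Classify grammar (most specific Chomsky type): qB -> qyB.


LHS has context (more than one symbol) and |LHS| ≤ |RHS|
Classification: Type 1 (Context-Sensitive)


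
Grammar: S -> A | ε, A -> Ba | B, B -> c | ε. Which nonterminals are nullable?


A nonterminal is nullable iff some alternative derives ε (directly, or every symbol in it is nullable)
Nullable: {A, B, S}


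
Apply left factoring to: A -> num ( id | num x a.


Common prefix: 'num'
Factored: A -> num A', A' -> ( id | x a


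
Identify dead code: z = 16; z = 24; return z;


first assignment to z is overwritten before any read
Dead: 'z = 16'


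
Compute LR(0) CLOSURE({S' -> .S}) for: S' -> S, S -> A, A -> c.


Start: S' -> .S
For each item with dot before a nonterminal B, add B -> .γ for every B-production
Closure: [S' -> .S, S -> .A, A -> .c]


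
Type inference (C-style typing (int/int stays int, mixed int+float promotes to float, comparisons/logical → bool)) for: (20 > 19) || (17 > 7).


Operand types: bool || bool
Rule: logical operators take bool operands and yield bool
Result type: bool


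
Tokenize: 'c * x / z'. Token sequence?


Scan left to right, longest-match per lexeme
Tokens: ID(c), OP(*), ID(x), OP(/), ID(z)


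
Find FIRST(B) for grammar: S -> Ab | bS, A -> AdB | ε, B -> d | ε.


Per alternative of B: FIRST(d) = {d}; FIRST(ε) = {ε}
FIRST(B) = {d, ε}


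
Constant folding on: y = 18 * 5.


18 * 5 = 90 at compile time
Optimized: y = 90


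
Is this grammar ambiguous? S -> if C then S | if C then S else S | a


dangling else: 'if C then if C then a else a' parses two ways
Ambiguous


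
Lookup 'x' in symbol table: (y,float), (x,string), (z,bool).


Lookup 'x' → type string


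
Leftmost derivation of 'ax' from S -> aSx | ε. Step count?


Derivation: S => aSx => ax
Steps: 2


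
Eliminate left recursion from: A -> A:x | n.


Left-recursive alternatives: A:x; non-recursive: n
Introduce A': A -> nA', A' -> :xA' | ε


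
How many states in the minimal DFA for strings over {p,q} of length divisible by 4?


Track length mod 4: states 0..3, accept at 0
Minimal DFA: 4 states


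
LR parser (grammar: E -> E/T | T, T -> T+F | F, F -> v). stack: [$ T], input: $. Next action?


lookahead ∉ {+} so T won't extend; reduce E -> T
Action: reduce (E -> T)


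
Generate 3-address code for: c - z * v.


Break into single-operator statements:
t1 = z * v
t2 = c - t1


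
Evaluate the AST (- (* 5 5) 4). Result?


Evaluate inner: (* 5 5) = 25
Evaluate root: (- 25 4) = 21
Result: 21


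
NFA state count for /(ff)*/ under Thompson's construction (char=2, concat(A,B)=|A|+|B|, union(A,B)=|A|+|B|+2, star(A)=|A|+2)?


Syntax tree has 2 char leaf(s), 0 union(s), 1 star(s)
chars contribute 2×2 = 4; each union adds +2; each star adds +2
Total: 4 + 0 + 2 = 6 states


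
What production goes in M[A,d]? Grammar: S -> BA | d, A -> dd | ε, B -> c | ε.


For [A, d]: 'd' ∈ FIRST(dd)
Entry: A -> dd


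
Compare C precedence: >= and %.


'%' is multiplicative (level 10); '>=' is relational (level 7)
Higher level binds tighter
'%' has higher precedence than '>='


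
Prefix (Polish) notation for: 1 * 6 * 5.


left-to-right (same/higher precedence on left): tree is (* (* 1 6) 5)
Prefix: * * 1 6 5


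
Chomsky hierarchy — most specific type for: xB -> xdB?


LHS has context (more than one symbol) and |LHS| ≤ |RHS|
Classification: Type 1 (Context-Sensitive)


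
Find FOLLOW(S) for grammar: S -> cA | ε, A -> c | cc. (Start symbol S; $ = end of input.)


$ ∈ FOLLOW(S). For each A -> αBβ: add FIRST(β)\{ε} to FOLLOW(B); if β nullable, add FOLLOW(A).
FOLLOW(S) = {$}


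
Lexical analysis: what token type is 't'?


Pattern: letter/underscore followed by alphanumerics, not a keyword
Type: IDENTIFIER


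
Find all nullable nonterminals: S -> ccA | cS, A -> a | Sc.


A nonterminal is nullable iff some alternative derives ε (directly, or every symbol in it is nullable)
Nullable: {}


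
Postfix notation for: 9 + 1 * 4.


* has higher precedence, evaluate 1*4 first
Postfix: 9 1 4 * +


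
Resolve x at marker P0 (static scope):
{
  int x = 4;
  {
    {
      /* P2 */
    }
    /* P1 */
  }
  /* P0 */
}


x declared in the same block as P0
x = 4


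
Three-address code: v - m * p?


Break into single-operator statements:
t1 = m * p
t2 = v - t1


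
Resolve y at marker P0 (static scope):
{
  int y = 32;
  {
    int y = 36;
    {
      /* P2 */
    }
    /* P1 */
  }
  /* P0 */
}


y declared in the same block as P0
y = 32


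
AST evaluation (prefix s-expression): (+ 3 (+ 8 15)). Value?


Evaluate inner: (+ 8 15) = 23
Evaluate root: (+ 3 23) = 26
Result: 26


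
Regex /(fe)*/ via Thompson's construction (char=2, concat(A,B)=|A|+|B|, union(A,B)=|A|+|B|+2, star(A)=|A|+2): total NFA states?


Syntax tree has 2 char leaf(s), 0 union(s), 1 star(s)
chars contribute 2×2 = 4; each union adds +2; each star adds +2
Total: 4 + 0 + 2 = 6 states


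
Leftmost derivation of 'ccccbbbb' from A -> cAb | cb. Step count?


Derivation: A => cAb => ccAbb => cccAbbb => ccccbbbb
Steps: 4


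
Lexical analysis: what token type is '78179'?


Pattern: digits only
Type: INTEGER_LITERAL


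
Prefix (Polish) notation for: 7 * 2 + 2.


left-to-right (same/higher precedence on left): tree is (+ (* 7 2) 2)
Prefix: + * 7 2 2


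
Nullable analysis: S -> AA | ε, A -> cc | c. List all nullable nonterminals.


A nonterminal is nullable iff some alternative derives ε (directly, or every symbol in it is nullable)
Nullable: {S}


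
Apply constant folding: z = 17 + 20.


17 + 20 = 37 at compile time
Optimized: z = 37


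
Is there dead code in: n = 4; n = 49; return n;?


first assignment to n is overwritten before any read
Dead: 'n = 4'


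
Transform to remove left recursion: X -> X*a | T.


Left-recursive alternatives: X*a; non-recursive: T
Introduce X': X -> TX', X' -> *aX' | ε


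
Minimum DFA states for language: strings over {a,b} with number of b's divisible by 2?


Track (count of b) mod 2: states 0..1, accept at 0
Minimal DFA: 2 states


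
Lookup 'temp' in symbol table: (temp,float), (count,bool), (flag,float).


Lookup 'temp' → type float


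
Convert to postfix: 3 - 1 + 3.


Left to right (same or higher precedence on left)
Postfix: 3 1 - 3 +


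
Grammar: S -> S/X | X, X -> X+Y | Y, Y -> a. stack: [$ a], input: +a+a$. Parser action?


'a' on top is the handle for Y -> a
Action: reduce (Y -> a)


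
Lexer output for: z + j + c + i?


Scan left to right, longest-match per lexeme
Tokens: ID(z), OP(+), ID(j), OP(+), ID(c), OP(+), ID(i)


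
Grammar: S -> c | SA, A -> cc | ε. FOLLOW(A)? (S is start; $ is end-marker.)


$ ∈ FOLLOW(S). For each A -> αBβ: add FIRST(β)\{ε} to FOLLOW(B); if β nullable, add FOLLOW(A).
FOLLOW(A) = {$, c}


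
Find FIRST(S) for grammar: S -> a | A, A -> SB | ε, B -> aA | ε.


Per alternative of S: FIRST(a) = {a}; FIRST(A) = {a, ε}
FIRST(S) = {a, ε}


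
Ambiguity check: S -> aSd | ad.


balanced a^n…d^n: each string has a unique parse
Unambiguous


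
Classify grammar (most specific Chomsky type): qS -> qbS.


LHS has context (more than one symbol) and |LHS| ≤ |RHS|
Classification: Type 1 (Context-Sensitive)


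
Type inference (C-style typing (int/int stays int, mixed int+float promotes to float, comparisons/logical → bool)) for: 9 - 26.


Operand types: int - int
Rule: mixed int/float promotes to float; int/int stays int
Result type: int


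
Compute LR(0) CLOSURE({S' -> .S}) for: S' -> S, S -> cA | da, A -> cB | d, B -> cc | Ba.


Start: S' -> .S
For each item with dot before a nonterminal B, add B -> .γ for every B-production
Closure: [S' -> .S, S -> .cA, S -> .da]


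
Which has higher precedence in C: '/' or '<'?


'/' is multiplicative (level 10); '<' is relational (level 7)
Higher level binds tighter
'/' has higher precedence than '<'


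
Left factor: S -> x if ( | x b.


Common prefix: 'x'
Factored: S -> x S', S' -> if ( | b


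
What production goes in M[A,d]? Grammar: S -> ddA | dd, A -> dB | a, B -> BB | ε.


For [A, d]: 'd' ∈ FIRST(dB)
Entry: A -> dB


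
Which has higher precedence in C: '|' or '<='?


'<=' is relational (level 7); '|' is bitwise OR (level 3)
Higher level binds tighter
'<=' has higher precedence than '|'


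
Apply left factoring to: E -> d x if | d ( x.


Common prefix: 'd'
Factored: E -> d E', E' -> x if | ( x


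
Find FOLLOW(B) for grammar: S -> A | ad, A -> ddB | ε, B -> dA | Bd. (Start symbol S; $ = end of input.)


$ ∈ FOLLOW(S). For each A -> αBβ: add FIRST(β)\{ε} to FOLLOW(B); if β nullable, add FOLLOW(A).
FOLLOW(B) = {$, d}


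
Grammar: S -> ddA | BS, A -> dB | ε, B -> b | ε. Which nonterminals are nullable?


A nonterminal is nullable iff some alternative derives ε (directly, or every symbol in it is nullable)
Nullable: {A, B}


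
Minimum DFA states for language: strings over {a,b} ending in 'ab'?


Track the longest suffix of input matching a prefix of 'ab': 3 classes (prefixes of length 0..2)
Minimal DFA: 3 states


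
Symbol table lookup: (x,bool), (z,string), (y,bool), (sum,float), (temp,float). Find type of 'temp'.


Lookup 'temp' → type float


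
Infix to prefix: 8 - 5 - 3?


left-to-right (same/higher precedence on left): tree is (- (- 8 5) 3)
Prefix: - - 8 5 3


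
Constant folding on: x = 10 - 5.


10 - 5 = 5 at compile time
Optimized: x = 5


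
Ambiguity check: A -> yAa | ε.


balanced y^n…a^n: each string has a unique parse
Unambiguous


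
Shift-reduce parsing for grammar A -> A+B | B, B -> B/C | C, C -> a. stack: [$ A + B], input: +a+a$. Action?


handle 'A+B' on top; lookahead ∈ FOLLOW(A) = {+, $}
Action: reduce (A -> A+B)


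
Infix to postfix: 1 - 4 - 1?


Left to right (same or higher precedence on left)
Postfix: 1 4 - 1 -


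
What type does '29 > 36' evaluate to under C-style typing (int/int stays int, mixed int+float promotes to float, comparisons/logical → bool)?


Operand types: int > int
Rule: comparison yields bool
Result type: bool


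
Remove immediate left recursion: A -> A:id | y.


Left-recursive alternatives: A:id; non-recursive: y
Introduce A': A -> yA', A' -> :idA' | ε


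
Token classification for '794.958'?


Pattern: digits with a decimal point
Type: FLOAT_LITERAL


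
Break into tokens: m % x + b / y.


Scan left to right, longest-match per lexeme
Tokens: ID(m), OP(%), ID(x), OP(+), ID(b), OP(/), ID(y)
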